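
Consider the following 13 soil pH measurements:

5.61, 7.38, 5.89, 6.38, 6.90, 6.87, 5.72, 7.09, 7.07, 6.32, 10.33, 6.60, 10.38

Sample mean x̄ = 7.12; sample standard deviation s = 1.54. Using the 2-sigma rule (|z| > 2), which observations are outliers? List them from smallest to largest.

10.33, 10.38

Cutoffs at x̄ ± 2s: 7.12 ± 2·1.54 = [4.04, 10.20].
10.33: z = 2.08, |z| > 2 → outlier.
10.38: z = 2.12, |z| > 2 → outlier.
Every other value lies within [4.04, 10.20].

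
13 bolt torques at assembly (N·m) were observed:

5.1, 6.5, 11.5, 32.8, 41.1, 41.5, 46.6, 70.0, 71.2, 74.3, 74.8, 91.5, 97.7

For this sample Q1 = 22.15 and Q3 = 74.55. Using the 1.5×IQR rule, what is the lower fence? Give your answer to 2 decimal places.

-56.45

IQR = Q3 − Q1 = 74.55 − 22.15 = 52.40.
Lower fence = Q1 − 1.5·IQR = 22.15 − 78.60 = -56.45.
Upper fence = Q3 + 1.5·IQR = 74.55 + 78.60 = 153.15.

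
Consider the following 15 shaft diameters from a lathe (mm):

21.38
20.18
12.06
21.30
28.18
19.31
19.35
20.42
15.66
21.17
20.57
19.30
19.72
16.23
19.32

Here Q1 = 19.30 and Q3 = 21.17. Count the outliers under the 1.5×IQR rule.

IQR = 1.87; fences at 19.30 − 2.805 = 16.495 and 21.17 + 2.805 = 23.975.
Outside the cutoffs: 12.06, 15.66, 16.23, 28.18.

4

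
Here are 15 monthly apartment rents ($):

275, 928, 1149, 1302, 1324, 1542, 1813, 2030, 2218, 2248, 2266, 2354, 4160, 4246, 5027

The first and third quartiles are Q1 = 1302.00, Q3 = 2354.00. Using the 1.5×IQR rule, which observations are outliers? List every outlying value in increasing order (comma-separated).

IQR = Q3 − Q1 = 2354.00 − 1302.00 = 1052.00.
Lower fence = Q1 − 1.5·IQR = 1302.00 − 1578.00 = -276.00.
Upper fence = Q3 + 1.5·IQR = 2354.00 + 1578.00 = 3932.00.
4160 > 3932.00 → outlier.
4246 > 3932.00 → outlier.
5027 > 3932.00 → outlier.
All remaining values lie within [-276.00, 3932.00].

4160, 4246, 5027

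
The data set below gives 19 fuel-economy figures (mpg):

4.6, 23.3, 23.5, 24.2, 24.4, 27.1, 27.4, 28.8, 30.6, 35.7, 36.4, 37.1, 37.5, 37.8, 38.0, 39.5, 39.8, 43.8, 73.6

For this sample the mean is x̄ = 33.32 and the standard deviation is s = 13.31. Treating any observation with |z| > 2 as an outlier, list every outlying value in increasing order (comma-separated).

Cutoffs at x̄ ± 2s: 33.32 ± 2·13.31 = [6.70, 59.94].
4.6: z = -2.16, |z| > 2 → outlier.
73.6: z = 3.03, |z| > 2 → outlier.
Every other value lies within [6.70, 59.94].

4.6, 73.6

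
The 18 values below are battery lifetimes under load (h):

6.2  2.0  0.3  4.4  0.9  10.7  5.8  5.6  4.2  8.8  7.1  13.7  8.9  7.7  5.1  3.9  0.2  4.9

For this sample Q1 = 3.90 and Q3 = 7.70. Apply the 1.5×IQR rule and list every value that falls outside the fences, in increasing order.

13.7

IQR = Q3 − Q1 = 7.70 − 3.90 = 3.80.
Lower fence = Q1 − 1.5·IQR = 3.90 − 5.70 = -1.80.
Upper fence = Q3 + 1.5·IQR = 7.70 + 5.70 = 13.40.
13.7 > 13.40 → outlier.
All remaining values lie within [-1.80, 13.40].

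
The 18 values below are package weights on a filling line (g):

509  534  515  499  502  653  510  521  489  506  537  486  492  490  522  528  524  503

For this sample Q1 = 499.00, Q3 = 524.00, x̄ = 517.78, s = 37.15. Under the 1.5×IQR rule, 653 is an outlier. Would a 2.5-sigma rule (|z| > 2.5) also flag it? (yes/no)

z = (653 − 517.78) / 37.15 = 3.64.
|z| = 3.64 > 2.5.

yes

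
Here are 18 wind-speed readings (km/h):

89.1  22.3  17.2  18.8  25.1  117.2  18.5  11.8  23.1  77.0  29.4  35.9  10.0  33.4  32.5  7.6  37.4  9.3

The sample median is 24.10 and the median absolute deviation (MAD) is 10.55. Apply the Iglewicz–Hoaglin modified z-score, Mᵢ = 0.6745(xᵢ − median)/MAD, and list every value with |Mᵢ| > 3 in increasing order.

|Mᵢ| > 3 ⇔ |xᵢ − 24.10| > 3·10.55/0.6745 = 46.92.
So outliers lie outside [-22.82, 71.02].
77.0: M = 3.38 → outlier.
89.1: M = 4.16 → outlier.
117.2: M = 5.95 → outlier.

77.0, 89.1, 117.2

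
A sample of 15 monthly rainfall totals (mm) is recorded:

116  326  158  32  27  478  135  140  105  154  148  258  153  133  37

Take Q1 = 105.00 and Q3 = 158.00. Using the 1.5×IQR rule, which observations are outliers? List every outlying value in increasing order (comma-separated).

IQR = Q3 − Q1 = 158.00 − 105.00 = 53.00.
Lower fence = Q1 − 1.5·IQR = 105.00 − 79.50 = 25.50.
Upper fence = Q3 + 1.5·IQR = 158.00 + 79.50 = 237.50.
258 > 237.50 → outlier.
326 > 237.50 → outlier.
478 > 237.50 → outlier.
All remaining values lie within [25.50, 237.50].

258, 326, 478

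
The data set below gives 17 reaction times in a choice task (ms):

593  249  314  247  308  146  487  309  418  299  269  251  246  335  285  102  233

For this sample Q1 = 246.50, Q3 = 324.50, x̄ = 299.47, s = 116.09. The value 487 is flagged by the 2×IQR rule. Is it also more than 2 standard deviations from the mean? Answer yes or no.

z = (487 − 299.47) / 116.09 = 1.62.
|z| = 1.62 ≤ 2.

no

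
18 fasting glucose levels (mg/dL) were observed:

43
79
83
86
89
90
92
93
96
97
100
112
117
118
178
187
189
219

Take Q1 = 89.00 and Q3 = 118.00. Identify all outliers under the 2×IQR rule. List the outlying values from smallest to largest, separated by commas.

178, 187, 189, 219

IQR = Q3 − Q1 = 118.00 − 89.00 = 29.00.
Lower fence = Q1 − 2·IQR = 89.00 − 58.00 = 31.00.
Upper fence = Q3 + 2·IQR = 118.00 + 58.00 = 176.00.
178 > 176.00 → outlier.
187 > 176.00 → outlier.
189 > 176.00 → outlier.
219 > 176.00 → outlier.
All remaining values lie within [31.00, 176.00].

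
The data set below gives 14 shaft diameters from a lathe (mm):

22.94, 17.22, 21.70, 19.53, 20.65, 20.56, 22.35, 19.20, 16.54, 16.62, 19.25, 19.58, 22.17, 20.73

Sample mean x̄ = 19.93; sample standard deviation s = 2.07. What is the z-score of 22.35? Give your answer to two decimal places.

z = (22.35 − 19.93) / 2.07 = 1.17.

1.17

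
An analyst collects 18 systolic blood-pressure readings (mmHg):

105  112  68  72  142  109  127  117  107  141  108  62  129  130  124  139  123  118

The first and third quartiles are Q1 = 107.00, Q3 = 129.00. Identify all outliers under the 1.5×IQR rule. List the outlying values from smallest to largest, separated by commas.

62, 68, 72

IQR = Q3 − Q1 = 129.00 − 107.00 = 22.00.
Lower fence = Q1 − 1.5·IQR = 107.00 − 33.00 = 74.00.
Upper fence = Q3 + 1.5·IQR = 129.00 + 33.00 = 162.00.
62 < 74.00 → outlier.
68 < 74.00 → outlier.
72 < 74.00 → outlier.
All remaining values lie within [74.00, 162.00].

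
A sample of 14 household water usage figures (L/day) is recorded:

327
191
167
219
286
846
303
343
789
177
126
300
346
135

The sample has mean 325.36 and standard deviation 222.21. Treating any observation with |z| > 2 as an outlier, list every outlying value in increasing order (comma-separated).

Cutoffs at x̄ ± 2s: 325.36 ± 2·222.21 = [-119.06, 769.78].
789: z = 2.09, |z| > 2 → outlier.
846: z = 2.34, |z| > 2 → outlier.
Every other value lies within [-119.06, 769.78].

789, 846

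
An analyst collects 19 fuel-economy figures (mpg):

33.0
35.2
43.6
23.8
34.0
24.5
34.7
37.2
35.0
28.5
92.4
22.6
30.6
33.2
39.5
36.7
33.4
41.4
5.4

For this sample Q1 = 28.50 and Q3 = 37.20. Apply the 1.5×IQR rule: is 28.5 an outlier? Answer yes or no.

no

IQR = Q3 − Q1 = 37.20 − 28.50 = 8.70.
Lower fence = Q1 − 1.5·IQR = 28.50 − 13.05 = 15.45.
Upper fence = Q3 + 1.5·IQR = 37.20 + 13.05 = 50.25.
28.5 lies within [15.45, 50.25].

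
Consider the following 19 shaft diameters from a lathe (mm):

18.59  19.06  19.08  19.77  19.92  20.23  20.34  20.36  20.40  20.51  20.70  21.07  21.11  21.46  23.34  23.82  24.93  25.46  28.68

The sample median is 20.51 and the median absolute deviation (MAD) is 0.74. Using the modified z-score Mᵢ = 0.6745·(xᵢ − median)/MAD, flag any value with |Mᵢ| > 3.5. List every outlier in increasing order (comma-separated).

24.93, 25.46, 28.68

|Mᵢ| > 3.5 ⇔ |xᵢ − 20.51| > 3.5·0.74/0.6745 = 3.84.
So outliers lie outside [16.67, 24.35].
24.93: M = 4.03 → outlier.
25.46: M = 4.51 → outlier.
28.68: M = 7.45 → outlier.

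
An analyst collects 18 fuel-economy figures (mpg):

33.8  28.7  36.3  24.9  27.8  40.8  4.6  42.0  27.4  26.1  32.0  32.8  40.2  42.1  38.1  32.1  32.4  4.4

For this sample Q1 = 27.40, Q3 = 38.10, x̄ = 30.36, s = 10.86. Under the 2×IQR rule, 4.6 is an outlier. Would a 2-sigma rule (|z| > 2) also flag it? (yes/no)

z = (4.6 − 30.36) / 10.86 = -2.37.
|z| = 2.37 > 2.

yes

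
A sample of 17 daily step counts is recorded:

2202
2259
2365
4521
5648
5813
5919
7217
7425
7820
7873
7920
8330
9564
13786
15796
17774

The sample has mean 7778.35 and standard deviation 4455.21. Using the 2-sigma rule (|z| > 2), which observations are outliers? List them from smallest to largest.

Cutoffs at x̄ ± 2s: 7778.35 ± 2·4455.21 = [-1132.07, 16688.77].
17774: z = 2.24, |z| > 2 → outlier.
Every other value lies within [-1132.07, 16688.77].

17774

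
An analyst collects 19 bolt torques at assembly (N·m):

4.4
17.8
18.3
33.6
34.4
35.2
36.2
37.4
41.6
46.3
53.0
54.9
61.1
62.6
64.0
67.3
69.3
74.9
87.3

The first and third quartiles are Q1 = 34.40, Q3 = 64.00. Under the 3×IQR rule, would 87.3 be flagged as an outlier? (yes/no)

IQR = Q3 − Q1 = 64.00 − 34.40 = 29.60.
Lower fence = Q1 − 3·IQR = 34.40 − 88.80 = -54.40.
Upper fence = Q3 + 3·IQR = 64.00 + 88.80 = 152.80.
87.3 lies within [-54.40, 152.80].

no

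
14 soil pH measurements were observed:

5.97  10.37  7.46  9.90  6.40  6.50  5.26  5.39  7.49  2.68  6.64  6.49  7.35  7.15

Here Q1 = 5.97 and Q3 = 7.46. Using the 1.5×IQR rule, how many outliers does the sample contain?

IQR = 1.49; fences at 5.97 − 2.235 = 3.735 and 7.46 + 2.235 = 9.695.
Outside the cutoffs: 2.68, 9.90, 10.37.

3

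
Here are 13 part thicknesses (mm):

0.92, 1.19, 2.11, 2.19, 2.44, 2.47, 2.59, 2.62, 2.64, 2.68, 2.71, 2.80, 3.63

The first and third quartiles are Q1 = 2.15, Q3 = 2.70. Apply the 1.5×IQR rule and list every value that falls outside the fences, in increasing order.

0.92, 1.19, 3.63

IQR = Q3 − Q1 = 2.70 − 2.15 = 0.55.
Lower fence = Q1 − 1.5·IQR = 2.15 − 0.825 = 1.325.
Upper fence = Q3 + 1.5·IQR = 2.70 + 0.825 = 3.525.
0.92 < 1.325 → outlier.
1.19 < 1.325 → outlier.
3.63 > 3.525 → outlier.
All remaining values lie within [1.325, 3.525].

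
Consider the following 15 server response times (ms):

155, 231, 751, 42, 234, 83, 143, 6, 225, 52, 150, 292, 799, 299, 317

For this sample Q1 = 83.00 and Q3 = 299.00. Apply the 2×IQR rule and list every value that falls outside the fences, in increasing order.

IQR = Q3 − Q1 = 299.00 − 83.00 = 216.00.
Lower fence = Q1 − 2·IQR = 83.00 − 432.00 = -349.00.
Upper fence = Q3 + 2·IQR = 299.00 + 432.00 = 731.00.
751 > 731.00 → outlier.
799 > 731.00 → outlier.
All remaining values lie within [-349.00, 731.00].

751, 799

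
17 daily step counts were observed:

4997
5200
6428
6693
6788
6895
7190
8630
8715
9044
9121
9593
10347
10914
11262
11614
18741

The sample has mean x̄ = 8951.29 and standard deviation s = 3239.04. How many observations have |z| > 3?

1

Cutoffs: x̄ ± 3s = [-765.83, 18668.41].
Outside the cutoffs: 18741.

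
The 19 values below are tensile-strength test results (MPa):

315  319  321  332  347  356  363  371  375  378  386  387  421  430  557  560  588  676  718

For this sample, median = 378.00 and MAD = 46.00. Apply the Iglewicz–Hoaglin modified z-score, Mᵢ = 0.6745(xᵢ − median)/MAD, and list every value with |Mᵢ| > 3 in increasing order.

588, 676, 718

|Mᵢ| > 3 ⇔ |xᵢ − 378.00| > 3·46.00/0.6745 = 204.60.
So outliers lie outside [173.40, 582.60].
588: M = 3.08 → outlier.
676: M = 4.37 → outlier.
718: M = 4.99 → outlier.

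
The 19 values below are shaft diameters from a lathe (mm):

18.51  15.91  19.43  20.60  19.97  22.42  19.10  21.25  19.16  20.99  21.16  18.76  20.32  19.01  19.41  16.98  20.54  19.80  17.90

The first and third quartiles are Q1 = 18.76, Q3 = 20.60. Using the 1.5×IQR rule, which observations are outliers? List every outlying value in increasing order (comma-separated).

15.91

IQR = Q3 − Q1 = 20.60 − 18.76 = 1.84.
Lower fence = Q1 − 1.5·IQR = 18.76 − 2.76 = 16.00.
Upper fence = Q3 + 1.5·IQR = 20.60 + 2.76 = 23.36.
15.91 < 16.00 → outlier.
All remaining values lie within [16.00, 23.36].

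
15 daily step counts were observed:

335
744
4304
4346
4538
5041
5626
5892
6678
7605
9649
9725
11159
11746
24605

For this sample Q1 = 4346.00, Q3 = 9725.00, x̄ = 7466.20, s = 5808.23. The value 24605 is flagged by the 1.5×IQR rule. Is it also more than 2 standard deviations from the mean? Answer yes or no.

yes

z = (24605 − 7466.20) / 5808.23 = 2.95.
|z| = 2.95 > 2.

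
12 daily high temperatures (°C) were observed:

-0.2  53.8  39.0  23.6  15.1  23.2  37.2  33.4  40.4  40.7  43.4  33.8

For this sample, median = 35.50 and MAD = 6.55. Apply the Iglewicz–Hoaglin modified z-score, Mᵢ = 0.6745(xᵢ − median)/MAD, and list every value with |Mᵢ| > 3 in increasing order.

|Mᵢ| > 3 ⇔ |xᵢ − 35.50| > 3·6.55/0.6745 = 29.13.
So outliers lie outside [6.37, 64.63].
-0.2: M = -3.68 → outlier.

-0.2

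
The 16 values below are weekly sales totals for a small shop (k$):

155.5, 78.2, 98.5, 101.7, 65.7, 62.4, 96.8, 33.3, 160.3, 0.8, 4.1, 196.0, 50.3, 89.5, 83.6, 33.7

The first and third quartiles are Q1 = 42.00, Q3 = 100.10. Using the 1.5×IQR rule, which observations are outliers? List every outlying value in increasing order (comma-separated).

IQR = Q3 − Q1 = 100.10 − 42.00 = 58.10.
Lower fence = Q1 − 1.5·IQR = 42.00 − 87.15 = -45.15.
Upper fence = Q3 + 1.5·IQR = 100.10 + 87.15 = 187.25.
196.0 > 187.25 → outlier.
All remaining values lie within [-45.15, 187.25].

196.0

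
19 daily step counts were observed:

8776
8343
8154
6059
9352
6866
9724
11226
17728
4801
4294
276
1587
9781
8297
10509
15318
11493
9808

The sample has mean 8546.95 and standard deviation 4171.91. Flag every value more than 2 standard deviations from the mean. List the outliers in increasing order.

Cutoffs at x̄ ± 2s: 8546.95 ± 2·4171.91 = [203.13, 16890.77].
17728: z = 2.20, |z| > 2 → outlier.
Every other value lies within [203.13, 16890.77].

17728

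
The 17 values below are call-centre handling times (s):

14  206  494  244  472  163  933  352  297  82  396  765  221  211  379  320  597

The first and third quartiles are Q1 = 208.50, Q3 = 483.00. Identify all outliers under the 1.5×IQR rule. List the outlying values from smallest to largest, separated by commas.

933

IQR = Q3 − Q1 = 483.00 − 208.50 = 274.50.
Lower fence = Q1 − 1.5·IQR = 208.50 − 411.75 = -203.25.
Upper fence = Q3 + 1.5·IQR = 483.00 + 411.75 = 894.75.
933 > 894.75 → outlier.
All remaining values lie within [-203.25, 894.75].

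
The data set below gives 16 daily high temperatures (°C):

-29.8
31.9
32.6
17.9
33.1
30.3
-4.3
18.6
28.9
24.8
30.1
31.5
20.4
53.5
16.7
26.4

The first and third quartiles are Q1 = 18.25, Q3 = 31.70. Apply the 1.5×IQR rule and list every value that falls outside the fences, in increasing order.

-29.8, -4.3, 53.5

IQR = Q3 − Q1 = 31.70 − 18.25 = 13.45.
Lower fence = Q1 − 1.5·IQR = 18.25 − 20.175 = -1.925.
Upper fence = Q3 + 1.5·IQR = 31.70 + 20.175 = 51.875.
-29.8 < -1.925 → outlier.
-4.3 < -1.925 → outlier.
53.5 > 51.875 → outlier.
All remaining values lie within [-1.925, 51.875].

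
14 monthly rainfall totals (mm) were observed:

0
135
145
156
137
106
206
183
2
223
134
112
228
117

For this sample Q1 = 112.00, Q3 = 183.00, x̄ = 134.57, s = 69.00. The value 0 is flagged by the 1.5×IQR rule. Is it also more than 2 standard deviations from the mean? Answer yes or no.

z = (0 − 134.57) / 69.00 = -1.95.
|z| = 1.95 ≤ 2.

no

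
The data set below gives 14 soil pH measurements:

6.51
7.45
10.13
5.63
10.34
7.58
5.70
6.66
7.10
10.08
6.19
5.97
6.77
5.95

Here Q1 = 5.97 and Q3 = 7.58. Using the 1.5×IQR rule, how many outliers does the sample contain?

3

IQR = 1.61; fences at 5.97 − 2.415 = 3.555 and 7.58 + 2.415 = 9.995.
Outside the cutoffs: 10.08, 10.13, 10.34.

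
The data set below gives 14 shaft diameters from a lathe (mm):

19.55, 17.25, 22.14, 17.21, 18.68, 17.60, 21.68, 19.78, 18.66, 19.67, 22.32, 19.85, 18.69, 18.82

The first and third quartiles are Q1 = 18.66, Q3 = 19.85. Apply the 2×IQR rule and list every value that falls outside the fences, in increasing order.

22.32

IQR = Q3 − Q1 = 19.85 − 18.66 = 1.19.
Lower fence = Q1 − 2·IQR = 18.66 − 2.38 = 16.28.
Upper fence = Q3 + 2·IQR = 19.85 + 2.38 = 22.23.
22.32 > 22.23 → outlier.
All remaining values lie within [16.28, 22.23].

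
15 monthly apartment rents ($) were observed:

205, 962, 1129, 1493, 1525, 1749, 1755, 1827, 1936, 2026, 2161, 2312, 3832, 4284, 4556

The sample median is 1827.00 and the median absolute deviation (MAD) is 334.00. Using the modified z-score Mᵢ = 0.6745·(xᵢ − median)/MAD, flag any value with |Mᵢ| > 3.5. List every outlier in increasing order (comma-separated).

3832, 4284, 4556

|Mᵢ| > 3.5 ⇔ |xᵢ − 1827.00| > 3.5·334.00/0.6745 = 1733.14.
So outliers lie outside [93.86, 3560.14].
3832: M = 4.05 → outlier.
4284: M = 4.96 → outlier.
4556: M = 5.51 → outlier.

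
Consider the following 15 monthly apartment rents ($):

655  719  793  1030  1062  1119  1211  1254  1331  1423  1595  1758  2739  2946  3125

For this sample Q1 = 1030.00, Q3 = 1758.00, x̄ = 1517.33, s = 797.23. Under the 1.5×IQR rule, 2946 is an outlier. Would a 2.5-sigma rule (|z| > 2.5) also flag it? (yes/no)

z = (2946 − 1517.33) / 797.23 = 1.79.
|z| = 1.79 ≤ 2.5.

no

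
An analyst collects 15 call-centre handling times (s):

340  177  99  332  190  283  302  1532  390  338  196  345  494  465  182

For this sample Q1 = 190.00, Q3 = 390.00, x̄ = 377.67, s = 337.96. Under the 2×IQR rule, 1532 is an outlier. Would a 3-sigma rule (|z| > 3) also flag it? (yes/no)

yes

z = (1532 − 377.67) / 337.96 = 3.42.
|z| = 3.42 > 3.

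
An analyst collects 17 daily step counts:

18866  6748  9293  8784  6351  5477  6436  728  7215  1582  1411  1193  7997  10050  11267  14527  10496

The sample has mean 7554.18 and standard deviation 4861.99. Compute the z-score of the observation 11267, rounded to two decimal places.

z = (11267 − 7554.18) / 4861.99 = 0.76.

0.76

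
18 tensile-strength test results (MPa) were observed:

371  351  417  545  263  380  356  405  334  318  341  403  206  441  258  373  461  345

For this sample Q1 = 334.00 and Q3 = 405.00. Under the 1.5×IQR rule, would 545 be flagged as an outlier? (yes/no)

IQR = Q3 − Q1 = 405.00 − 334.00 = 71.00.
Lower fence = Q1 − 1.5·IQR = 334.00 − 106.50 = 227.50.
Upper fence = Q3 + 1.5·IQR = 405.00 + 106.50 = 511.50.
545 lies above the upper fence.

yes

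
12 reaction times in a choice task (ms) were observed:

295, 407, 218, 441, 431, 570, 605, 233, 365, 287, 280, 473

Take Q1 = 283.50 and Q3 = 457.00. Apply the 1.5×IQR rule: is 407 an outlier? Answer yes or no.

no

IQR = Q3 − Q1 = 457.00 − 283.50 = 173.50.
Lower fence = Q1 − 1.5·IQR = 283.50 − 260.25 = 23.25.
Upper fence = Q3 + 1.5·IQR = 457.00 + 260.25 = 717.25.
407 lies within [23.25, 717.25].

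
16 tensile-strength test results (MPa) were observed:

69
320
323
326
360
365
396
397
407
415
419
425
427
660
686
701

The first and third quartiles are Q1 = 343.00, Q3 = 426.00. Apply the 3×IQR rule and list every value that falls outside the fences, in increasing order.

69, 686, 701

IQR = Q3 − Q1 = 426.00 − 343.00 = 83.00.
Lower fence = Q1 − 3·IQR = 343.00 − 249.00 = 94.00.
Upper fence = Q3 + 3·IQR = 426.00 + 249.00 = 675.00.
69 < 94.00 → outlier.
686 > 675.00 → outlier.
701 > 675.00 → outlier.
All remaining values lie within [94.00, 675.00].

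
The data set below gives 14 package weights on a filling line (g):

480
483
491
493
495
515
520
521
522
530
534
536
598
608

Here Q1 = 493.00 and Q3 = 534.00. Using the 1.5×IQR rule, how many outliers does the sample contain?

IQR = 41.00; fences at 493.00 − 61.50 = 431.50 and 534.00 + 61.50 = 595.50.
Outside the cutoffs: 598, 608.

2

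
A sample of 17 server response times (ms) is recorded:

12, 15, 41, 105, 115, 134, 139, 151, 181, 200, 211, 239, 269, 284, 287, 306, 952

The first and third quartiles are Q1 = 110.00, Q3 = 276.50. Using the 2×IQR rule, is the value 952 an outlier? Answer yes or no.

IQR = Q3 − Q1 = 276.50 − 110.00 = 166.50.
Lower fence = Q1 − 2·IQR = 110.00 − 333.00 = -223.00.
Upper fence = Q3 + 2·IQR = 276.50 + 333.00 = 609.50.
952 lies above the upper fence.

yes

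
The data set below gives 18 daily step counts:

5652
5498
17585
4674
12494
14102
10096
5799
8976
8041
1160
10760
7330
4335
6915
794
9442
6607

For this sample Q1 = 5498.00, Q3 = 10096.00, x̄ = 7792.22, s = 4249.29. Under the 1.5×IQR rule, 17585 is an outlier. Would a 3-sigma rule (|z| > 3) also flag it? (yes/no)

z = (17585 − 7792.22) / 4249.29 = 2.30.
|z| = 2.30 ≤ 3.

no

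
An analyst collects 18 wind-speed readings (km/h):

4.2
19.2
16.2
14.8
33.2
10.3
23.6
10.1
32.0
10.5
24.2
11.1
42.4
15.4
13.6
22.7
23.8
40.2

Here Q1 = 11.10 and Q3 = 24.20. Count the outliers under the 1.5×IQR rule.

0

IQR = 13.10; fences at 11.10 − 19.65 = -8.55 and 24.20 + 19.65 = 43.85.
Every value lies within the cutoffs.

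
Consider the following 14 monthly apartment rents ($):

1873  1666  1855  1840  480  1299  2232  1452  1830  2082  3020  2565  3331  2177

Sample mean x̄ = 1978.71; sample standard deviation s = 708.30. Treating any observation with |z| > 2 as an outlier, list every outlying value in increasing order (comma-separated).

Cutoffs at x̄ ± 2s: 1978.71 ± 2·708.30 = [562.11, 3395.31].
480: z = -2.12, |z| > 2 → outlier.
Every other value lies within [562.11, 3395.31].

480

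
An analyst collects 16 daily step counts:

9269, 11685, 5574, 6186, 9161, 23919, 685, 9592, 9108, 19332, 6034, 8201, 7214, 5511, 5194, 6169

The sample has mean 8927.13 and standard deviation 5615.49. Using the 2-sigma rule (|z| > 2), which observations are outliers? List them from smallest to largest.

Cutoffs at x̄ ± 2s: 8927.13 ± 2·5615.49 = [-2303.85, 20158.11].
23919: z = 2.67, |z| > 2 → outlier.
Every other value lies within [-2303.85, 20158.11].

23919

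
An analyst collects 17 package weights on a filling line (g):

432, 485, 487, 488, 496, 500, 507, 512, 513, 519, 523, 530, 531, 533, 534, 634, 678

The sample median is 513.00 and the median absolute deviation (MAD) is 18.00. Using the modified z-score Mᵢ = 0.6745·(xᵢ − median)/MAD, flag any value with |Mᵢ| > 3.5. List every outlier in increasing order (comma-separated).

634, 678

|Mᵢ| > 3.5 ⇔ |xᵢ − 513.00| > 3.5·18.00/0.6745 = 93.40.
So outliers lie outside [419.60, 606.40].
634: M = 4.53 → outlier.
678: M = 6.18 → outlier.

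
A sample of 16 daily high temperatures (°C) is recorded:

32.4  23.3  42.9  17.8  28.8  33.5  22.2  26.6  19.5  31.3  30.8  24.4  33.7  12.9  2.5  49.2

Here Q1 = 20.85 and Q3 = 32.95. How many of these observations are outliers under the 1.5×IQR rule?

IQR = 12.10; fences at 20.85 − 18.15 = 2.70 and 32.95 + 18.15 = 51.10.
Outside the cutoffs: 2.5.

1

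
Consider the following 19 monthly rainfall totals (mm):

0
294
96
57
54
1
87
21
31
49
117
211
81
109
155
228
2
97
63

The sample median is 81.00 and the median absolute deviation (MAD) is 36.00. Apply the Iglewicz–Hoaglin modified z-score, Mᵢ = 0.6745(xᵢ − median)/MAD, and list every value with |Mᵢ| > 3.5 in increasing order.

|Mᵢ| > 3.5 ⇔ |xᵢ − 81.00| > 3.5·36.00/0.6745 = 186.81.
So outliers lie outside [-105.81, 267.81].
294: M = 3.99 → outlier.

294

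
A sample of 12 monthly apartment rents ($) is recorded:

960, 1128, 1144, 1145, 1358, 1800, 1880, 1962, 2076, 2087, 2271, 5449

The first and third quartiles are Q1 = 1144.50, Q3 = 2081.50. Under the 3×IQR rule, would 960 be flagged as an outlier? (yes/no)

no

IQR = Q3 − Q1 = 2081.50 − 1144.50 = 937.00.
Lower fence = Q1 − 3·IQR = 1144.50 − 2811.00 = -1666.50.
Upper fence = Q3 + 3·IQR = 2081.50 + 2811.00 = 4892.50.
960 lies within [-1666.50, 4892.50].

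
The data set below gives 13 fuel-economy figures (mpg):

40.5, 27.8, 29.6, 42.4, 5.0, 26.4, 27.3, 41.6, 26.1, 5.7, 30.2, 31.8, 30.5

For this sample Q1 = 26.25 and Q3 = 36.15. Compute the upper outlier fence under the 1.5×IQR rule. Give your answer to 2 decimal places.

IQR = Q3 − Q1 = 36.15 − 26.25 = 9.90.
Lower fence = Q1 − 1.5·IQR = 26.25 − 14.85 = 11.40.
Upper fence = Q3 + 1.5·IQR = 36.15 + 14.85 = 51.00.

51.00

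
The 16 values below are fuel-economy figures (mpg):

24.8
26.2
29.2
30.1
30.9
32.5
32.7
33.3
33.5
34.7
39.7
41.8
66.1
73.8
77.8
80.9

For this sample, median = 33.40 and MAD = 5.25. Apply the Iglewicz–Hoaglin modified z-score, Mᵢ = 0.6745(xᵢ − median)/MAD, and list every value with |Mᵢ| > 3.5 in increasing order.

|Mᵢ| > 3.5 ⇔ |xᵢ − 33.40| > 3.5·5.25/0.6745 = 27.24.
So outliers lie outside [6.16, 60.64].
66.1: M = 4.20 → outlier.
73.8: M = 5.19 → outlier.
77.8: M = 5.70 → outlier.
80.9: M = 6.10 → outlier.

66.1, 73.8, 77.8, 80.9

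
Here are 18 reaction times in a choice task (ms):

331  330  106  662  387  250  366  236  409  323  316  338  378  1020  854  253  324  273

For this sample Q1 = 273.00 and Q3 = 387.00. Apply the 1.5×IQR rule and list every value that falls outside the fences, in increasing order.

662, 854, 1020

IQR = Q3 − Q1 = 387.00 − 273.00 = 114.00.
Lower fence = Q1 − 1.5·IQR = 273.00 − 171.00 = 102.00.
Upper fence = Q3 + 1.5·IQR = 387.00 + 171.00 = 558.00.
662 > 558.00 → outlier.
854 > 558.00 → outlier.
1020 > 558.00 → outlier.
All remaining values lie within [102.00, 558.00].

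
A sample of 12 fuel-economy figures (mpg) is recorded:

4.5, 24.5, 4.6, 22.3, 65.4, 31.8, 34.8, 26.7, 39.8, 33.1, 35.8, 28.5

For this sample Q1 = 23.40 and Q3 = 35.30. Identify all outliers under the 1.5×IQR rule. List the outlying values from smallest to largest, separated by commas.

IQR = Q3 − Q1 = 35.30 − 23.40 = 11.90.
Lower fence = Q1 − 1.5·IQR = 23.40 − 17.85 = 5.55.
Upper fence = Q3 + 1.5·IQR = 35.30 + 17.85 = 53.15.
4.5 < 5.55 → outlier.
4.6 < 5.55 → outlier.
65.4 > 53.15 → outlier.
All remaining values lie within [5.55, 53.15].

4.5, 4.6, 65.4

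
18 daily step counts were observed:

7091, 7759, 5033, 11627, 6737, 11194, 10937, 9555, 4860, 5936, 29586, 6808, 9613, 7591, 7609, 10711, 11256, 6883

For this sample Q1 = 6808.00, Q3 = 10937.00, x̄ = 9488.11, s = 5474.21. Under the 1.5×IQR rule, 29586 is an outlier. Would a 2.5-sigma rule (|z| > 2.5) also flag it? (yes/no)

yes

z = (29586 − 9488.11) / 5474.21 = 3.67.
|z| = 3.67 > 2.5.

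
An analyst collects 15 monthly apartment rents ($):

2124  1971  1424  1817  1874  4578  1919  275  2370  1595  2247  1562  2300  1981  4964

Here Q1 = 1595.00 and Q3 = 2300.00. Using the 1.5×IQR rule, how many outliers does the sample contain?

3

IQR = 705.00; fences at 1595.00 − 1057.50 = 537.50 and 2300.00 + 1057.50 = 3357.50.
Outside the cutoffs: 275, 4578, 4964.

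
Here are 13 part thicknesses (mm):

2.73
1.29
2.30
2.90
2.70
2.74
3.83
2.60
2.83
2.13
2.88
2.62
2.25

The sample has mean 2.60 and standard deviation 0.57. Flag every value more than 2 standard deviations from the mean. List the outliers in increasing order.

Cutoffs at x̄ ± 2s: 2.60 ± 2·0.57 = [1.46, 3.74].
1.29: z = -2.30, |z| > 2 → outlier.
3.83: z = 2.16, |z| > 2 → outlier.
Every other value lies within [1.46, 3.74].

1.29, 3.83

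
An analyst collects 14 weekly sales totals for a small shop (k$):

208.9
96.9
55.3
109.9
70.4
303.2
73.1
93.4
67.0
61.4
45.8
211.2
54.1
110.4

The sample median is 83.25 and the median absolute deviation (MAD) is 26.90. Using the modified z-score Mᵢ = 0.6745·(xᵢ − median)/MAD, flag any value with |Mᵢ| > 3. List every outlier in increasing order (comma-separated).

|Mᵢ| > 3 ⇔ |xᵢ − 83.25| > 3·26.90/0.6745 = 119.64.
So outliers lie outside [-36.39, 202.89].
208.9: M = 3.15 → outlier.
211.2: M = 3.21 → outlier.
303.2: M = 5.52 → outlier.

208.9, 211.2, 303.2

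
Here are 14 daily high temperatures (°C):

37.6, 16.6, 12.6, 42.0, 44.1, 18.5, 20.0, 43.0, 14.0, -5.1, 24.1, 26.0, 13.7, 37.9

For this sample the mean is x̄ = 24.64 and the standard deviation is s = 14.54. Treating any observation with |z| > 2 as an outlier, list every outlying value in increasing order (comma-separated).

-5.1

Cutoffs at x̄ ± 2s: 24.64 ± 2·14.54 = [-4.44, 53.72].
-5.1: z = -2.05, |z| > 2 → outlier.
Every other value lies within [-4.44, 53.72].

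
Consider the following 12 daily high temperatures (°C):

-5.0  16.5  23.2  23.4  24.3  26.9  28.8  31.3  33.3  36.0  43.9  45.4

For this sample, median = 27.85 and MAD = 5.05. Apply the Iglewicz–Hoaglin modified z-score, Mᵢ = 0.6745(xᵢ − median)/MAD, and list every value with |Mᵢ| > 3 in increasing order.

-5.0

|Mᵢ| > 3 ⇔ |xᵢ − 27.85| > 3·5.05/0.6745 = 22.46.
So outliers lie outside [5.39, 50.31].
-5.0: M = -4.39 → outlier.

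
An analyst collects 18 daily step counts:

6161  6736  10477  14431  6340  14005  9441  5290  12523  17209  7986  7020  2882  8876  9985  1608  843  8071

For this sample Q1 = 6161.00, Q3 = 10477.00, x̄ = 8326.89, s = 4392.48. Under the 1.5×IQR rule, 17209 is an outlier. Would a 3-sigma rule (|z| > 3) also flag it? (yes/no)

no

z = (17209 − 8326.89) / 4392.48 = 2.02.
|z| = 2.02 ≤ 3.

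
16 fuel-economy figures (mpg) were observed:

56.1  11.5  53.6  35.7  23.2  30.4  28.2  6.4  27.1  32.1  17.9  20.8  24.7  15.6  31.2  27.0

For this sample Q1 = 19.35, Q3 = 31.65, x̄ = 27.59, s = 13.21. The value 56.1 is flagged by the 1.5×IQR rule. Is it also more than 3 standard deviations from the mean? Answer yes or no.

z = (56.1 − 27.59) / 13.21 = 2.16.
|z| = 2.16 ≤ 3.

no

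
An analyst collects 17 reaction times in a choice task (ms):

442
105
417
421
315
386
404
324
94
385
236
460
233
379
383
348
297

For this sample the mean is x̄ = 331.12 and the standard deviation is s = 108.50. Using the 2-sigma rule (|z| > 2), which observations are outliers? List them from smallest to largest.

94, 105

Cutoffs at x̄ ± 2s: 331.12 ± 2·108.50 = [114.12, 548.12].
94: z = -2.19, |z| > 2 → outlier.
105: z = -2.08, |z| > 2 → outlier.
Every other value lies within [114.12, 548.12].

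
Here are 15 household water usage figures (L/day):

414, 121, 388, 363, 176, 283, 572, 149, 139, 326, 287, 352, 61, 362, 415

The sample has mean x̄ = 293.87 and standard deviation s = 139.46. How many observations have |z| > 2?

Cutoffs: x̄ ± 2s = [14.95, 572.79].
Every value lies within the cutoffs.

0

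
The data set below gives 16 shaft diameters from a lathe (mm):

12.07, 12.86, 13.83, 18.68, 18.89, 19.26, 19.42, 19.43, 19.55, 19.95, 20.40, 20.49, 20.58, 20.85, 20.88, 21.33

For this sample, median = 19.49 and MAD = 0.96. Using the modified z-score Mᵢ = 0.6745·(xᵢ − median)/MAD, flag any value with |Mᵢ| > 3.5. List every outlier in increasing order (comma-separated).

|Mᵢ| > 3.5 ⇔ |xᵢ − 19.49| > 3.5·0.96/0.6745 = 4.98.
So outliers lie outside [14.51, 24.47].
12.07: M = -5.21 → outlier.
12.86: M = -4.66 → outlier.
13.83: M = -3.98 → outlier.

12.07, 12.86, 13.83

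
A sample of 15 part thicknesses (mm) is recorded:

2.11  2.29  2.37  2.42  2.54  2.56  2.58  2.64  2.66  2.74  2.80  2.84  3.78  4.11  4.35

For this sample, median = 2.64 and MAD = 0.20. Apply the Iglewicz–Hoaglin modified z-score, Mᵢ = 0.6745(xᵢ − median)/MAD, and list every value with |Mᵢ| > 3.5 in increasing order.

|Mᵢ| > 3.5 ⇔ |xᵢ − 2.64| > 3.5·0.20/0.6745 = 1.04.
So outliers lie outside [1.60, 3.68].
3.78: M = 3.84 → outlier.
4.11: M = 4.96 → outlier.
4.35: M = 5.77 → outlier.

3.78, 4.11, 4.35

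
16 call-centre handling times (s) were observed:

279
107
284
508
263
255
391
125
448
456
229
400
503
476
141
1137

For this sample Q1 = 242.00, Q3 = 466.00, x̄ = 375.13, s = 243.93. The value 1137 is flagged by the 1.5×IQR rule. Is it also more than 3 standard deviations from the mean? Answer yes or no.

z = (1137 − 375.13) / 243.93 = 3.12.
|z| = 3.12 > 3.

yes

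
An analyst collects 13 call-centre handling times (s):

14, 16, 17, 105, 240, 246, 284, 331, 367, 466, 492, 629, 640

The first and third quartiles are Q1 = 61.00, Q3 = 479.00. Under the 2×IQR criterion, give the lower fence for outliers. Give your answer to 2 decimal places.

-775.00

IQR = Q3 − Q1 = 479.00 − 61.00 = 418.00.
Lower fence = Q1 − 2·IQR = 61.00 − 836.00 = -775.00.
Upper fence = Q3 + 2·IQR = 479.00 + 836.00 = 1315.00.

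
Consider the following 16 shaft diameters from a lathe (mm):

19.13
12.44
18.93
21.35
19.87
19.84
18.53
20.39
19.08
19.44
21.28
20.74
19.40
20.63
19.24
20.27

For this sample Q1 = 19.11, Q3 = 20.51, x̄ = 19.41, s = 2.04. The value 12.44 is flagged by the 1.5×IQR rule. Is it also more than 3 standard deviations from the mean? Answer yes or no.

z = (12.44 − 19.41) / 2.04 = -3.42.
|z| = 3.42 > 3.

yes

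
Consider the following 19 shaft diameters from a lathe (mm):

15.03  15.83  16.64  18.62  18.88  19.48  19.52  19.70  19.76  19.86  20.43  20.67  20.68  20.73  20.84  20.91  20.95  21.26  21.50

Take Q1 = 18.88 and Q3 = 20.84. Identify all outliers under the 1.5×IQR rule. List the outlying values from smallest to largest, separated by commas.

IQR = Q3 − Q1 = 20.84 − 18.88 = 1.96.
Lower fence = Q1 − 1.5·IQR = 18.88 − 2.94 = 15.94.
Upper fence = Q3 + 1.5·IQR = 20.84 + 2.94 = 23.78.
15.03 < 15.94 → outlier.
15.83 < 15.94 → outlier.
All remaining values lie within [15.94, 23.78].

15.03, 15.83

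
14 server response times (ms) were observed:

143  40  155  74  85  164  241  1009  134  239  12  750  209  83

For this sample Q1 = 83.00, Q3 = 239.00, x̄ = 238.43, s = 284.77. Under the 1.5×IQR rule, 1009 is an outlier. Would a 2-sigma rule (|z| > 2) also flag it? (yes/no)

yes

z = (1009 − 238.43) / 284.77 = 2.71.
|z| = 2.71 > 2.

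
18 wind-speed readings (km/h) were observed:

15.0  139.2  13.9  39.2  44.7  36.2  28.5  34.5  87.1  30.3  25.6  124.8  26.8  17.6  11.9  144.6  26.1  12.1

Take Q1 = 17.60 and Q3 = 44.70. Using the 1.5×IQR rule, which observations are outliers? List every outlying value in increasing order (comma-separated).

IQR = Q3 − Q1 = 44.70 − 17.60 = 27.10.
Lower fence = Q1 − 1.5·IQR = 17.60 − 40.65 = -23.05.
Upper fence = Q3 + 1.5·IQR = 44.70 + 40.65 = 85.35.
87.1 > 85.35 → outlier.
124.8 > 85.35 → outlier.
139.2 > 85.35 → outlier.
144.6 > 85.35 → outlier.
All remaining values lie within [-23.05, 85.35].

87.1, 124.8, 139.2, 144.6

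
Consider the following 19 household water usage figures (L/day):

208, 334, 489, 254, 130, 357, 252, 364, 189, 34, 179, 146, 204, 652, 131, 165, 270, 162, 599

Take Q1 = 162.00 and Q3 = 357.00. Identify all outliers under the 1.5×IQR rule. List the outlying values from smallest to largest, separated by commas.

IQR = Q3 − Q1 = 357.00 − 162.00 = 195.00.
Lower fence = Q1 − 1.5·IQR = 162.00 − 292.50 = -130.50.
Upper fence = Q3 + 1.5·IQR = 357.00 + 292.50 = 649.50.
652 > 649.50 → outlier.
All remaining values lie within [-130.50, 649.50].

652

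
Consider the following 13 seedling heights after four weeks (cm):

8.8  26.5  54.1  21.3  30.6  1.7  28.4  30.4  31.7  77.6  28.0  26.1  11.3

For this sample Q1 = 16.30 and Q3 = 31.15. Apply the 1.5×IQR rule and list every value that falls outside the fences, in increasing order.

IQR = Q3 − Q1 = 31.15 − 16.30 = 14.85.
Lower fence = Q1 − 1.5·IQR = 16.30 − 22.275 = -5.975.
Upper fence = Q3 + 1.5·IQR = 31.15 + 22.275 = 53.425.
54.1 > 53.425 → outlier.
77.6 > 53.425 → outlier.
All remaining values lie within [-5.975, 53.425].

54.1, 77.6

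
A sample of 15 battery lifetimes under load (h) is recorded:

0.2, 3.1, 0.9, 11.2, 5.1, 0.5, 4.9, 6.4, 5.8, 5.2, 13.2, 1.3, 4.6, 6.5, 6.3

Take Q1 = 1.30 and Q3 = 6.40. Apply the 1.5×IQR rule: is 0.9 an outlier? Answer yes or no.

IQR = Q3 − Q1 = 6.40 − 1.30 = 5.10.
Lower fence = Q1 − 1.5·IQR = 1.30 − 7.65 = -6.35.
Upper fence = Q3 + 1.5·IQR = 6.40 + 7.65 = 14.05.
0.9 lies within [-6.35, 14.05].

no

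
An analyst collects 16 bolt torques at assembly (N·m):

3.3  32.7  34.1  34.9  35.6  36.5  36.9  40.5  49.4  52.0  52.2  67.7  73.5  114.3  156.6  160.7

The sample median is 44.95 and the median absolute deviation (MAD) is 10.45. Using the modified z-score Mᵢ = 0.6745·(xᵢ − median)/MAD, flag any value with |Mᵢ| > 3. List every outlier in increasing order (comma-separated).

|Mᵢ| > 3 ⇔ |xᵢ − 44.95| > 3·10.45/0.6745 = 46.48.
So outliers lie outside [-1.53, 91.43].
114.3: M = 4.48 → outlier.
156.6: M = 7.21 → outlier.
160.7: M = 7.47 → outlier.

114.3, 156.6, 160.7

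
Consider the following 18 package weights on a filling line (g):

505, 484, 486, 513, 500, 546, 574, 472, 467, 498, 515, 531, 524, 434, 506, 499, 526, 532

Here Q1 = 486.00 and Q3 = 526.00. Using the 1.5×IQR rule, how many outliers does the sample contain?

0

IQR = 40.00; fences at 486.00 − 60.00 = 426.00 and 526.00 + 60.00 = 586.00.
Every value lies within the cutoffs.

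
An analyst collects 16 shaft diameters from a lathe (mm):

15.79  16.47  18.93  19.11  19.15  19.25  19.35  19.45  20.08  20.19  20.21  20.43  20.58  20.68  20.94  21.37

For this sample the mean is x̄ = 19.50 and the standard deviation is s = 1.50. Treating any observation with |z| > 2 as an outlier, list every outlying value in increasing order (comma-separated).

Cutoffs at x̄ ± 2s: 19.50 ± 2·1.50 = [16.50, 22.50].
15.79: z = -2.47, |z| > 2 → outlier.
16.47: z = -2.02, |z| > 2 → outlier.
Every other value lies within [16.50, 22.50].

15.79, 16.47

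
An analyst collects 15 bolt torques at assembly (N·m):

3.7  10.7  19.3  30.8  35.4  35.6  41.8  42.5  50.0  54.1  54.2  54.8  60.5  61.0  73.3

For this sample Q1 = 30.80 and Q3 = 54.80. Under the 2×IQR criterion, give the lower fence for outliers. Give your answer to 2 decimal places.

-17.20

IQR = Q3 − Q1 = 54.80 − 30.80 = 24.00.
Lower fence = Q1 − 2·IQR = 30.80 − 48.00 = -17.20.
Upper fence = Q3 + 2·IQR = 54.80 + 48.00 = 102.80.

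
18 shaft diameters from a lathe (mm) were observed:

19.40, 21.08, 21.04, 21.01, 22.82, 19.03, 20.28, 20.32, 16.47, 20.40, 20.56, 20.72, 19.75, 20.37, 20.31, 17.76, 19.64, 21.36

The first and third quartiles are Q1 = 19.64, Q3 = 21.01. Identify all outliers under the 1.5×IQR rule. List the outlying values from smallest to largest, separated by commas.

IQR = Q3 − Q1 = 21.01 − 19.64 = 1.37.
Lower fence = Q1 − 1.5·IQR = 19.64 − 2.055 = 17.585.
Upper fence = Q3 + 1.5·IQR = 21.01 + 2.055 = 23.065.
16.47 < 17.585 → outlier.
All remaining values lie within [17.585, 23.065].

16.47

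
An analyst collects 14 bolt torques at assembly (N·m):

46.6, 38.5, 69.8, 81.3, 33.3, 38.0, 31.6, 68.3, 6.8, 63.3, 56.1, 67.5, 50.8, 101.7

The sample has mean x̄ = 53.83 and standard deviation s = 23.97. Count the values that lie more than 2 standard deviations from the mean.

Cutoffs: x̄ ± 2s = [5.89, 101.77].
Every value lies within the cutoffs.

0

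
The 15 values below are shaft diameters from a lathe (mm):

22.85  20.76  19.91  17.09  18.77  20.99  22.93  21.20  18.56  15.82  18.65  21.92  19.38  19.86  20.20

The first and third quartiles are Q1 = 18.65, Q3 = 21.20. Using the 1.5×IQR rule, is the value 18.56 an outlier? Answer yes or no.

no

IQR = Q3 − Q1 = 21.20 − 18.65 = 2.55.
Lower fence = Q1 − 1.5·IQR = 18.65 − 3.825 = 14.825.
Upper fence = Q3 + 1.5·IQR = 21.20 + 3.825 = 25.025.
18.56 lies within [14.825, 25.025].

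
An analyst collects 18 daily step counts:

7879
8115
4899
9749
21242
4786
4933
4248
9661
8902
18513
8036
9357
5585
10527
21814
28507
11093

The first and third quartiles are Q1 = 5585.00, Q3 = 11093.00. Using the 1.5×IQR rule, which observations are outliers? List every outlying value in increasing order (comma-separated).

21242, 21814, 28507

IQR = Q3 − Q1 = 11093.00 − 5585.00 = 5508.00.
Lower fence = Q1 − 1.5·IQR = 5585.00 − 8262.00 = -2677.00.
Upper fence = Q3 + 1.5·IQR = 11093.00 + 8262.00 = 19355.00.
21242 > 19355.00 → outlier.
21814 > 19355.00 → outlier.
28507 > 19355.00 → outlier.
All remaining values lie within [-2677.00, 19355.00].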